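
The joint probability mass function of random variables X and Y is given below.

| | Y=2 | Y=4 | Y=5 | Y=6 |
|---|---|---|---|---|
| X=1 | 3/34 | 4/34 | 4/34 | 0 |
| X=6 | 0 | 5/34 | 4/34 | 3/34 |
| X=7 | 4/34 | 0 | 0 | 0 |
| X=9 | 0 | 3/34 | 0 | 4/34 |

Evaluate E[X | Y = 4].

P(Y = 4) = 6/17.
Σ X·P over the event = 1·(4/34) + 6·(5/34) + 9·(3/34) = 61/34.
E[X | Y = 4] = (61/34) / (6/17) = 61/12.

61/12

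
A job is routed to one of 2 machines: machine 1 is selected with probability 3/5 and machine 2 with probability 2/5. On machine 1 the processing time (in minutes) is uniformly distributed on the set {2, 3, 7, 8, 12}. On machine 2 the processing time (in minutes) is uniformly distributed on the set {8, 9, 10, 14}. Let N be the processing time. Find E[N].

E[N | machine 1] = (2+3+7+8+12)/5 = 32/5.
E[N | machine 2] = (8+9+10+14)/4 = 41/4.
E[N] = (3/5)·(32/5) + (2/5)·(41/4) = 397/50.

397/50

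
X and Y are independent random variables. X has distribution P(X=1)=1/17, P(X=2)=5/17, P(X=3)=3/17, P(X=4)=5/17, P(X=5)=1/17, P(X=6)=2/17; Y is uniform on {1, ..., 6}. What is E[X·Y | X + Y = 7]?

P(X + Y = 7) = 1/6.
Summing XY·P(x,y) over outcomes with X + Y = 7 gives 29/17.
E[X·Y | X + Y = 7] = (29/17) / (1/6) = 174/17.

174/17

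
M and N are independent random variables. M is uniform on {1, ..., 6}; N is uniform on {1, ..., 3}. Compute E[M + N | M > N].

25/4

P(M > N) = 2/3.
Summing (M+N)·P(x,y) over outcomes with M > N gives 25/6.
E[M + N | M > N] = (25/6) / (2/3) = 25/4.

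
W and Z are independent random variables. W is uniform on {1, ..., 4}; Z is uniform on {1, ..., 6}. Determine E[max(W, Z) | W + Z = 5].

7/2

Outcomes with W + Z = 5: (1,4), (2,3), (3,2), (4,1), each with probability 1/24.
E[max(W, Z) | W + Z = 5] = (4 + 3 + 3 + 4) / 4 = 7/2.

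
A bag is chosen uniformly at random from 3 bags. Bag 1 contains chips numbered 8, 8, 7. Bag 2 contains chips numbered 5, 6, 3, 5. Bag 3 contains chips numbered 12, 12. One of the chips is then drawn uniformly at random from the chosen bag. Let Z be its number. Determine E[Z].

293/36

E[Z | bag 1] = (8+8+7)/3 = 23/3.
E[Z | bag 2] = (5+6+3+5)/4 = 19/4.
E[Z | bag 3] = (12+12)/2 = 12.
By the law of total expectation,
E[Z] = (1/3)·(23/3) + (1/3)·(19/4) + (1/3)·(12) = 293/36.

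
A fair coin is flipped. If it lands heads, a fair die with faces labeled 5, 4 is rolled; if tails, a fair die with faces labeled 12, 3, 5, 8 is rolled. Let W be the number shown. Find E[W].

E[W | heads] = (5+4)/2 = 9/2.
E[W | tails] = (12+3+5+8)/4 = 7.
By the law of total expectation,
E[W] = (1/2)·(9/2) + (1/2)·(7) = 23/4.

23/4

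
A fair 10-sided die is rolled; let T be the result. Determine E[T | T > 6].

Given T > 6, T is equally likely to be any of {7, 8, 9, 10}.
E[T | T > 6] = (7 + 8 + 9 + 10) / 4 = 17/2.

17/2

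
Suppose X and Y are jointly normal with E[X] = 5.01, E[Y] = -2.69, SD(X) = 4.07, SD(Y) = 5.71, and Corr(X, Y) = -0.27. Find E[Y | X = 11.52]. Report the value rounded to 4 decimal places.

For a bivariate normal, E[Y | X=x] = μ_Y + ρ·(σ_Y/σ_X)·(x − μ_X).
E[Y | X=11.52] = -2.69 + (-0.27)·(5.71/4.07)·(11.52 − (5.01)) = -2.69 + (-0.3788)·(6.51) = -5.1560.

-5.1560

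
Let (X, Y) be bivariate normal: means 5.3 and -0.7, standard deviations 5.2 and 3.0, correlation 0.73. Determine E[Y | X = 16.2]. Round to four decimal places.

For a bivariate normal, E[Y | X=x] = μ_Y + ρ·(σ_Y/σ_X)·(x − μ_X).
E[Y | X=16.2] = -0.7 + (0.73)·(3.0/5.2)·(16.2 − (5.3)) = -0.7 + (0.421154)·(10.9) = 3.8906.

3.8906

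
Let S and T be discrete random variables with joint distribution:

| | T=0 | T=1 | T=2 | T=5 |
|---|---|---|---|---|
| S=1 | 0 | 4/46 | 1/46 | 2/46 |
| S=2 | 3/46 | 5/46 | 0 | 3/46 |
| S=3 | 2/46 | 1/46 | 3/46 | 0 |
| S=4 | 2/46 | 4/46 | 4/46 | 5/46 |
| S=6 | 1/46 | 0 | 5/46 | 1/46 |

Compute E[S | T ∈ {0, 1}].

P(T ∈ {0, 1}) = 11/23.
Σ S·P over the event = 1·(4/46) + 2·(3/46) + 2·(5/46) + 3·(2/46) + 3·(1/46) + 4·(2/46) + 4·(4/46) + 6·(1/46) = 59/46.
E[S | T ∈ {0, 1}] = (59/46) / (11/23) = 59/22.

59/22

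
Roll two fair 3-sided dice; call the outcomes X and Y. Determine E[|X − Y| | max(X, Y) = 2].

Outcomes with max(X, Y) = 2: (1,2), (2,1), (2,2), each with probability 1/9.
E[|X − Y| | max(X, Y) = 2] = (1 + 1 + 0) / 3 = 2/3.

2/3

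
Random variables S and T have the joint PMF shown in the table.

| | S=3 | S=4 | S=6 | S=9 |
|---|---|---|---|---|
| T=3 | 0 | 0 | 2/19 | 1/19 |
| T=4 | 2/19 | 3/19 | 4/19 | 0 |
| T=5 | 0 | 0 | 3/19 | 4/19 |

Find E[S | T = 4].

14/3

P(T = 4) = 9/19.
Σ S·P over the event = 3·(2/19) + 4·(3/19) + 6·(4/19) = 42/19.
E[S | T = 4] = (42/19) / (9/19) = 14/3.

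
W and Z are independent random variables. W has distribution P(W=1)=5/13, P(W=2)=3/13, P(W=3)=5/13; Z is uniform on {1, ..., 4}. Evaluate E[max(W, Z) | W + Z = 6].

27/8

P(W + Z = 6) = 2/13.
Summing max(W,Z)·P(x,y) over outcomes with W + Z = 6 gives 27/52.
E[max(W, Z) | W + Z = 6] = (27/52) / (2/13) = 27/8.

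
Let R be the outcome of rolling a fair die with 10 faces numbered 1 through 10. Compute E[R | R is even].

Given R is even, R is equally likely to be any of {2, 4, 6, 8, 10}.
E[R | R is even] = (2 + 4 + 6 + 8 + 10) / 5 = 6.

6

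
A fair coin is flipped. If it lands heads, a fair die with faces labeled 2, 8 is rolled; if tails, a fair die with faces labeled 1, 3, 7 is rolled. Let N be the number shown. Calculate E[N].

13/3

E[N | heads] = (2+8)/2 = 5.
E[N | tails] = (1+3+7)/3 = 11/3.
E[N] = (1/2)·(5) + (1/2)·(11/3) = 13/3.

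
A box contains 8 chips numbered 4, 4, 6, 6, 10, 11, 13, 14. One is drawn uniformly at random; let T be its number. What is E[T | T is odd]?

P(T is odd) = 1/4.
Σ over the event: 11·1/8 + 13·1/8 = 3.
E[T | T is odd] = (3) / (1/4) = 12.

12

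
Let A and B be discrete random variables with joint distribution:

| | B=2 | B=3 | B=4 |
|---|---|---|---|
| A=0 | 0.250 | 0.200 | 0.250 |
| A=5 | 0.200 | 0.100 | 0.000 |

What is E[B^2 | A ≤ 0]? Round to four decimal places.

P(A ≤ 0) = 0.700.
Σ B^2·P over the event = 4·(0.250) + 9·(0.200) + 16·(0.250) = 6.800.
E[B^2 | A ≤ 0] = (6.800) / (0.700) = 9.7143.

9.7143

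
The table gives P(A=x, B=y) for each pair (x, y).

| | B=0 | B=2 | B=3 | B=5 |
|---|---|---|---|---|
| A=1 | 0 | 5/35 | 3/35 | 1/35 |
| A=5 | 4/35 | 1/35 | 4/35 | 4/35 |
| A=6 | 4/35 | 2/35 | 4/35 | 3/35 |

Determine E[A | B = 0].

11/2

P(B = 0) = 8/35.
Σ A·P over the event = 5·(4/35) + 6·(4/35) = 44/35.
E[A | B = 0] = (44/35) / (8/35) = 11/2.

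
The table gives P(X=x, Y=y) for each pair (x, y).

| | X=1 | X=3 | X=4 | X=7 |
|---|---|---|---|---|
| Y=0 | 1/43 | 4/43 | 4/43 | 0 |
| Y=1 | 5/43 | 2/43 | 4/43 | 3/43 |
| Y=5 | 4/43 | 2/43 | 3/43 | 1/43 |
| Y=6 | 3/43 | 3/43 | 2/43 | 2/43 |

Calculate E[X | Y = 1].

P(Y = 1) = 14/43.
Σ X·P over the event = 1·(5/43) + 3·(2/43) + 4·(4/43) + 7·(3/43) = 48/43.
E[X | Y = 1] = (48/43) / (14/43) = 24/7.

24/7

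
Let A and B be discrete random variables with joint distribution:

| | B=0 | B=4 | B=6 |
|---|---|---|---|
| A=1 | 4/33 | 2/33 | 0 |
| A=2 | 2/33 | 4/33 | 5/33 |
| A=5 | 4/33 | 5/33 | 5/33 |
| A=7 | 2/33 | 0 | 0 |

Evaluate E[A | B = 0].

P(B = 0) = 4/11.
Σ A·P over the event = 1·(4/33) + 2·(2/33) + 5·(4/33) + 7·(2/33) = 14/11.
E[A | B = 0] = (14/11) / (4/11) = 7/2.

7/2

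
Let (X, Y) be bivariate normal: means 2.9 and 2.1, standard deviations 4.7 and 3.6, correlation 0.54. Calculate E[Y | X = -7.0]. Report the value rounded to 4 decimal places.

The regression of Y on X has slope ρ·σ_Y/σ_X and passes through (μ_X, μ_Y).
E[Y | X=-7.0] = 2.1 + (0.54)·(3.6/4.7)·(-7.0 − (2.9)) = 2.1 + (0.41362)·(-9.9) = -1.9948.

-1.9948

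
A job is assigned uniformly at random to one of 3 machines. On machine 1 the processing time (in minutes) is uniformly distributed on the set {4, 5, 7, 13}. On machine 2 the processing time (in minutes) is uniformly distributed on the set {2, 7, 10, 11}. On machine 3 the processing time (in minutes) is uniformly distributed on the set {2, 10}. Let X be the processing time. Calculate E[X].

83/12

E[X | machine 1] = (4+5+7+13)/4 = 29/4.
E[X | machine 2] = (2+7+10+11)/4 = 15/2.
E[X | machine 3] = (2+10)/2 = 6.
E[X] = (1/3)·(29/4) + (1/3)·(15/2) + (1/3)·(6) = 83/12.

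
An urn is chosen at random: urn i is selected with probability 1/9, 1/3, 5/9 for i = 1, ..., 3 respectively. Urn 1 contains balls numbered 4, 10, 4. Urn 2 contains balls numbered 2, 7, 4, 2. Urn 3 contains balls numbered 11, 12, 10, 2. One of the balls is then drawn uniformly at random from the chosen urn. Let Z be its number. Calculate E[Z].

61/9

E[Z | urn 1] = (4+10+4)/3 = 6.
E[Z | urn 2] = (2+7+4+2)/4 = 15/4.
E[Z | urn 3] = (11+12+10+2)/4 = 35/4.
By the law of total expectation,
E[Z] = (1/9)·(6) + (1/3)·(15/4) + (5/9)·(35/4) = 61/9.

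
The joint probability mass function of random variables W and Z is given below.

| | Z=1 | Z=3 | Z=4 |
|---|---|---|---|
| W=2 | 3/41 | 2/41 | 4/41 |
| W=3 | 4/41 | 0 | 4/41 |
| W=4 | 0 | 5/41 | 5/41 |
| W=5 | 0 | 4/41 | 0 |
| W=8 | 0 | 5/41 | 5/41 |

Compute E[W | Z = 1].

18/7

P(Z = 1) = 7/41.
Σ W·P over the event = 2·(3/41) + 3·(4/41) = 18/41.
E[W | Z = 1] = (18/41) / (7/41) = 18/7.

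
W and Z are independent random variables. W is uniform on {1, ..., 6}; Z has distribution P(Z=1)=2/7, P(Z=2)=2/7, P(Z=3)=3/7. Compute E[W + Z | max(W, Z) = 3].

P(max(W, Z) = 3) = 13/42.
Summing (W+Z)·P(x,y) over outcomes with max(W, Z) = 3 gives 3/2.
E[W + Z | max(W, Z) = 3] = (3/2) / (13/42) = 63/13.

63/13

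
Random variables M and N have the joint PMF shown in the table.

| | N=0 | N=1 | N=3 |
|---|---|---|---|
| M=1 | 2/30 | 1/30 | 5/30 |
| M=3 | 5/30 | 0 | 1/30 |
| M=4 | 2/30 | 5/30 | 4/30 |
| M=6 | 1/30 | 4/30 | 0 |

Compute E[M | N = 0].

31/10

P(N = 0) = 1/3.
Σ M·P over the event = 1·(2/30) + 3·(5/30) + 4·(2/30) + 6·(1/30) = 31/30.
E[M | N = 0] = (31/30) / (1/3) = 31/10.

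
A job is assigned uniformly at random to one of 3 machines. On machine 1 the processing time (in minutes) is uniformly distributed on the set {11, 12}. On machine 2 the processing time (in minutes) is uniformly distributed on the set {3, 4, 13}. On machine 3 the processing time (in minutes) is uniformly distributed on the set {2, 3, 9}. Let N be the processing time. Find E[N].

E[N | machine 1] = (11+12)/2 = 23/2.
E[N | machine 2] = (3+4+13)/3 = 20/3.
E[N | machine 3] = (2+3+9)/3 = 14/3.
E[N] = (1/3)·(23/2) + (1/3)·(20/3) + (1/3)·(14/3) = 137/18.

137/18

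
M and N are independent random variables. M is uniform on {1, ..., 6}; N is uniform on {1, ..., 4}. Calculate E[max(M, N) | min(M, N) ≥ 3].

37/8

Outcomes with min(M, N) ≥ 3: (3,3), (3,4), (4,3), (4,4), (5,3), (5,4), (6,3), (6,4), each with probability 1/24.
E[max(M, N) | min(M, N) ≥ 3] = (3 + 4 + 4 + 4 + 5 + 5 + 6 + 6) / 8 = 37/8.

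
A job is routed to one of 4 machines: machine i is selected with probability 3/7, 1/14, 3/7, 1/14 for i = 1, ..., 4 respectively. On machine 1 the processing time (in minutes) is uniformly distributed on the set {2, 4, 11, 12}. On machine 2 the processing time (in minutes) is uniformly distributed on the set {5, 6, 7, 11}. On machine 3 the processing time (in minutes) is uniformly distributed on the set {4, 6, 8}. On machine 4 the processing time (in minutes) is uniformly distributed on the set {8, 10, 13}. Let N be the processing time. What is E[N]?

1165/168

E[N | machine 1] = (2+4+11+12)/4 = 29/4.
E[N | machine 2] = (5+6+7+11)/4 = 29/4.
E[N | machine 3] = (4+6+8)/3 = 6.
E[N | machine 4] = (8+10+13)/3 = 31/3.
By the law of total expectation,
E[N] = (3/7)·(29/4) + (1/14)·(29/4) + (3/7)·(6) + (1/14)·(31/3) = 1165/168.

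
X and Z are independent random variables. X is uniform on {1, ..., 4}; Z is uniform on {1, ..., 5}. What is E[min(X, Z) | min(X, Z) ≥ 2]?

P(min(X, Z) ≥ 2) = 3/5.
Summing min(X,Z)·P(x,y) over outcomes with min(X, Z) ≥ 2 gives 8/5.
E[min(X, Z) | min(X, Z) ≥ 2] = (8/5) / (3/5) = 8/3.

8/3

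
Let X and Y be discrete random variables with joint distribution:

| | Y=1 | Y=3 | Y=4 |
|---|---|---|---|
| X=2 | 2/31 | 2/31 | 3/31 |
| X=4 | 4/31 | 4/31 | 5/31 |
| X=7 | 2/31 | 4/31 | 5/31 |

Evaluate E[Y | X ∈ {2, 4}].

14/5

P(X ∈ {2, 4}) = 20/31.
Σ Y·P over the event = 1·(2/31) + 3·(2/31) + 4·(3/31) + 1·(4/31) + 3·(4/31) + 4·(5/31) = 56/31.
E[Y | X ∈ {2, 4}] = (56/31) / (20/31) = 14/5.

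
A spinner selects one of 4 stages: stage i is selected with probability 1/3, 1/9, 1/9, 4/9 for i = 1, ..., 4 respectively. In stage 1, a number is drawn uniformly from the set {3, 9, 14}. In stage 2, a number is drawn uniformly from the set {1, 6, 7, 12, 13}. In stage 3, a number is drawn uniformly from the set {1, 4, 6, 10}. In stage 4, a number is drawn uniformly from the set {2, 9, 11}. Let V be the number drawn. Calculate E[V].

4103/540

E[V | stage 1] = (3+9+14)/3 = 26/3.
E[V | stage 2] = (1+6+7+12+13)/5 = 39/5.
E[V | stage 3] = (1+4+6+10)/4 = 21/4.
E[V | stage 4] = (2+9+11)/3 = 22/3.
By the law of total expectation,
E[V] = (1/3)·(26/3) + (1/9)·(39/5) + (1/9)·(21/4) + (4/9)·(22/3) = 4103/540.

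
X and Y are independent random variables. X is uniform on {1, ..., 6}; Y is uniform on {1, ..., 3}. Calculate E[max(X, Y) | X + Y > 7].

17/3

Outcomes with X + Y > 7: (5,3), (6,2), (6,3), each with probability 1/18.
E[max(X, Y) | X + Y > 7] = (5 + 6 + 6) / 3 = 17/3.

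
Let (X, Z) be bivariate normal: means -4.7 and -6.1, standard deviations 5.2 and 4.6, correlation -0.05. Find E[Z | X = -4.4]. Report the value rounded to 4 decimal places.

-6.1133

E[Z | X=x] = μ_Z + ρ(σ_Z/σ_X)(x − μ_X) for jointly normal variables.
E[Z | X=-4.4] = -6.1 + (-0.05)·(4.6/5.2)·(-4.4 − (-4.7)) = -6.1 + (-0.044231)·(0.3) = -6.1133.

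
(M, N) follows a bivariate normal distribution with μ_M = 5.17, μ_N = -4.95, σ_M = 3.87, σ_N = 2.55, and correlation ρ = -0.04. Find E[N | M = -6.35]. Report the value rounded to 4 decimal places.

-4.6464

E[N | M=x] = μ_N + ρ(σ_N/σ_M)(x − μ_M) for jointly normal variables.
E[N | M=-6.35] = -4.95 + (-0.04)·(2.55/3.87)·(-6.35 − (5.17)) = -4.95 + (-0.026357)·(-11.52) = -4.6464.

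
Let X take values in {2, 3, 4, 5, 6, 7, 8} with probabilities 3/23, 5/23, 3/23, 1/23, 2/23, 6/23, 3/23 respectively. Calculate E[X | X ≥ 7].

P(X ≥ 7) = 9/23.
Σ over the event: 7·6/23 + 8·3/23 = 66/23.
E[X | X ≥ 7] = (66/23) / (9/23) = 22/3.

22/3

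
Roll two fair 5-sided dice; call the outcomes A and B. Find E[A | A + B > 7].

13/3

P(A + B > 7) = 6/25.
Summing A·P(x,y) over outcomes with A + B > 7 gives 26/25.
E[A | A + B > 7] = (26/25) / (6/25) = 13/3.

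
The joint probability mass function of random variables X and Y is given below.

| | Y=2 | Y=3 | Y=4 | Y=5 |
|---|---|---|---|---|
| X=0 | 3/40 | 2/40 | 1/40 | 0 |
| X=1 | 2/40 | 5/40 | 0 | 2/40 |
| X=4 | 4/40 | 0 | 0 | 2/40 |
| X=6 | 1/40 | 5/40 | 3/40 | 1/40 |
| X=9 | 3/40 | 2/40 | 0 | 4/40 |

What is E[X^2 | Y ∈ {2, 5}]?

739/22

P(Y ∈ {2, 5}) = 11/20.
Summing X^2·P(X=x,Y=y) over the conditioning event gives 739/40.
E[X^2 | Y ∈ {2, 5}] = (739/40) / (11/20) = 739/22.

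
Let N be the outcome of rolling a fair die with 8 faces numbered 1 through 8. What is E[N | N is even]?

5

Given N is even, N is equally likely to be any of {2, 4, 6, 8}.
E[N | N is even] = (2 + 4 + 6 + 8) / 4 = 5.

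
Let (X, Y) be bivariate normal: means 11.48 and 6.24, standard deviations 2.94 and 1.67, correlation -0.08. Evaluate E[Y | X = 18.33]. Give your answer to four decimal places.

5.9287

The regression of Y on X has slope ρ·σ_Y/σ_X and passes through (μ_X, μ_Y).
E[Y | X=18.33] = 6.24 + (-0.08)·(1.67/2.94)·(18.33 − (11.48)) = 6.24 + (-0.045442)·(6.85) = 5.9287.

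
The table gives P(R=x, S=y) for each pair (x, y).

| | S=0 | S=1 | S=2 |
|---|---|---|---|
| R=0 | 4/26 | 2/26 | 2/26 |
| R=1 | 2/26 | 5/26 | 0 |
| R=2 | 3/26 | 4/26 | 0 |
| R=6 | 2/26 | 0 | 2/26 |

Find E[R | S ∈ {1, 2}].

P(S ∈ {1, 2}) = 15/26.
Σ R·P over the event = 0·(2/26) + 0·(2/26) + 1·(5/26) + 2·(4/26) + 6·(2/26) = 25/26.
E[R | S ∈ {1, 2}] = (25/26) / (15/26) = 5/3.

5/3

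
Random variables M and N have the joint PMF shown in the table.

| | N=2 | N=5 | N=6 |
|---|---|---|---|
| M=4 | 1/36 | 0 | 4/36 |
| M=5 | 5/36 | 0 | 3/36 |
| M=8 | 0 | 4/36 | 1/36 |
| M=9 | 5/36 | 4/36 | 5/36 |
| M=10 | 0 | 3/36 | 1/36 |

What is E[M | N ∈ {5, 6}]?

192/25

P(N ∈ {5, 6}) = 25/36.
Σ M·P over the event = 4·(4/36) + 5·(3/36) + 8·(4/36) + 8·(1/36) + 9·(4/36) + 9·(5/36) + 10·(3/36) + 10·(1/36) = 16/3.
E[M | N ∈ {5, 6}] = (16/3) / (25/36) = 192/25.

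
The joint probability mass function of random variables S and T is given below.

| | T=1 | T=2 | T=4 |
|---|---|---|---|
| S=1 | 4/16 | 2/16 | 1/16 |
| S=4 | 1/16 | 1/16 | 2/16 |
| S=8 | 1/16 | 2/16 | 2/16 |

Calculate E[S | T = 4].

P(T = 4) = 5/16.
Σ S·P over the event = 1·(1/16) + 4·(2/16) + 8·(2/16) = 25/16.
E[S | T = 4] = (25/16) / (5/16) = 5.

5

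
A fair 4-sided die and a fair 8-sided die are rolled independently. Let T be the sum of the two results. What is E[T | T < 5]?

10/3

P(T < 5) = 3/16.
Σ over the event: 2·1/32 + 3·1/16 + 4·3/32 = 5/8.
E[T | T < 5] = (5/8) / (3/16) = 10/3.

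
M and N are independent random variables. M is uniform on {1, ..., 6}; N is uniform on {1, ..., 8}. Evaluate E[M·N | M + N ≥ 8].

P(M + N ≥ 8) = 9/16.
Summing MN·P(x,y) over outcomes with M + N ≥ 8 gives 105/8.
E[M·N | M + N ≥ 8] = (105/8) / (9/16) = 70/3.

70/3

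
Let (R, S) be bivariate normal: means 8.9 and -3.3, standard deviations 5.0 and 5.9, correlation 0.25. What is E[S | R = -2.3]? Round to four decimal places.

-6.6040

E[S | R=x] = μ_S + ρ(σ_S/σ_R)(x − μ_R) for jointly normal variables.
E[S | R=-2.3] = -3.3 + (0.25)·(5.9/5.0)·(-2.3 − (8.9)) = -3.3 + (0.295)·(-11.2) = -6.6040.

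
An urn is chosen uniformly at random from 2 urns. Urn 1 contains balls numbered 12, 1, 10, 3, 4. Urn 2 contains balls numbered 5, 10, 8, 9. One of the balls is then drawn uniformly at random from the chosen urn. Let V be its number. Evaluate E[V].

7

E[V | urn 1] = (12+1+10+3+4)/5 = 6.
E[V | urn 2] = (5+10+8+9)/4 = 8.
By the law of total expectation,
E[V] = (1/2)·(6) + (1/2)·(8) = 7.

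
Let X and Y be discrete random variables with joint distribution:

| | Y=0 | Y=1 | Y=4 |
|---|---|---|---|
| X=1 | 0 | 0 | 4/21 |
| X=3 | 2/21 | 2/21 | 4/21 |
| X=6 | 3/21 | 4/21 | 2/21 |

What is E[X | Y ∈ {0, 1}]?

54/11

P(Y ∈ {0, 1}) = 11/21.
Σ X·P over the event = 3·(2/21) + 3·(2/21) + 6·(3/21) + 6·(4/21) = 18/7.
E[X | Y ∈ {0, 1}] = (18/7) / (11/21) = 54/11.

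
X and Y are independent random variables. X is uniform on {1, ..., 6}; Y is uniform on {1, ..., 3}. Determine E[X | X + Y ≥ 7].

Outcomes with X + Y ≥ 7: (4,3), (5,2), (5,3), (6,1), (6,2), (6,3), each with probability 1/18.
E[X | X + Y ≥ 7] = (4 + 5 + 5 + 6 + 6 + 6) / 6 = 16/3.

16/3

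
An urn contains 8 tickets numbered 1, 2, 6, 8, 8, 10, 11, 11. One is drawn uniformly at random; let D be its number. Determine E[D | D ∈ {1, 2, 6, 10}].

P(D ∈ {1, 2, 6, 10}) = 1/2.
Σ over the event: 1·1/8 + 2·1/8 + 6·1/8 + 10·1/8 = 19/8.
E[D | D ∈ {1, 2, 6, 10}] = (19/8) / (1/2) = 19/4.

19/4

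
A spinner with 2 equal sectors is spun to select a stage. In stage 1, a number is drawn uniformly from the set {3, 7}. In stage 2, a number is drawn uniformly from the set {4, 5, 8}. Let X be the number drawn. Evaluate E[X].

E[X | stage 1] = (3+7)/2 = 5.
E[X | stage 2] = (4+5+8)/3 = 17/3.
E[X] = (1/2)·(5) + (1/2)·(17/3) = 16/3.

16/3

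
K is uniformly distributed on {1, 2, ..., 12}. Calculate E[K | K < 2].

Given K < 2, K is equally likely to be any of {1}.
E[K | K < 2] = (1) / 1 = 1.

1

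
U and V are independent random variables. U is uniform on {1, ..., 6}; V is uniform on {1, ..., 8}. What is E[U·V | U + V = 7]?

28/3

Outcomes with U + V = 7: (1,6), (2,5), (3,4), (4,3), (5,2), (6,1), each with probability 1/48.
E[U·V | U + V = 7] = (6 + 10 + 12 + 12 + 10 + 6) / 6 = 28/3.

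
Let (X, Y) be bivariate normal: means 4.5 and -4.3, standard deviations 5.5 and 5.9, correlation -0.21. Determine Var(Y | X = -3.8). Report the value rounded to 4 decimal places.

33.2749

For a bivariate normal, Var(Y | X=x) = σ_Y²(1 − ρ²).
Var(Y | X=-3.8) = (5.9)²·(1 − (-0.21)²) = 34.81·0.9559 = 33.2749.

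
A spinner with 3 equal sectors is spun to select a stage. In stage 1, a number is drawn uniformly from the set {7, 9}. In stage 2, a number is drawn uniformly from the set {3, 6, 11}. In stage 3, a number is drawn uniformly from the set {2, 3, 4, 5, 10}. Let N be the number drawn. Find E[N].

292/45

E[N | stage 1] = (7+9)/2 = 8.
E[N | stage 2] = (3+6+11)/3 = 20/3.
E[N | stage 3] = (2+3+4+5+10)/5 = 24/5.
E[N] = (1/3)·(8) + (1/3)·(20/3) + (1/3)·(24/5) = 292/45.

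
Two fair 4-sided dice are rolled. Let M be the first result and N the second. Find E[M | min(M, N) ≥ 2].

3

Outcomes with min(M, N) ≥ 2: (2,2), (2,3), (2,4), (3,2), (3,3), (3,4), (4,2), (4,3), (4,4), each with probability 1/16.
E[M | min(M, N) ≥ 2] = (2 + 2 + 2 + 3 + 3 + 3 + 4 + 4 + 4) / 9 = 3.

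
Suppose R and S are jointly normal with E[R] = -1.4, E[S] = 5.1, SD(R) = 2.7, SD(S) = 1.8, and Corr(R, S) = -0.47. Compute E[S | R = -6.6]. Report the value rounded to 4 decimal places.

6.7293

E[S | R=x] = μ_S + ρ(σ_S/σ_R)(x − μ_R) for jointly normal variables.
E[S | R=-6.6] = 5.1 + (-0.47)·(1.8/2.7)·(-6.6 − (-1.4)) = 5.1 + (-0.31333)·(-5.2) = 6.7293.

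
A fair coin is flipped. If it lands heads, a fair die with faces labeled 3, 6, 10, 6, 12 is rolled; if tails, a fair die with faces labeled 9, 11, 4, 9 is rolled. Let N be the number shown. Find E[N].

E[N | heads] = (3+6+10+6+12)/5 = 37/5.
E[N | tails] = (9+11+4+9)/4 = 33/4.
E[N] = (1/2)·(37/5) + (1/2)·(33/4) = 313/40.

313/40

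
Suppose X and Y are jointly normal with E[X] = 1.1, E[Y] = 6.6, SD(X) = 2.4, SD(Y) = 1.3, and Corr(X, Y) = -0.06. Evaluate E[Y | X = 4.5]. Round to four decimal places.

E[Y | X=x] = μ_Y + ρ(σ_Y/σ_X)(x − μ_X) for jointly normal variables.
E[Y | X=4.5] = 6.6 + (-0.06)·(1.3/2.4)·(4.5 − (1.1)) = 6.6 + (-0.0325)·(3.4) = 6.4895.

6.4895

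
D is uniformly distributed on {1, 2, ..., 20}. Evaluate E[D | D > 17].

Given D > 17, D is equally likely to be any of {18, 19, 20}.
E[D | D > 17] = (18 + 19 + 20) / 3 = 19.

19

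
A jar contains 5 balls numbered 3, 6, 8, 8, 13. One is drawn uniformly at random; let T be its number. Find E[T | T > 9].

13

P(T > 9) = 1/5.
Σ over the event: 13·1/5 = 13/5.
E[T | T > 9] = (13/5) / (1/5) = 13.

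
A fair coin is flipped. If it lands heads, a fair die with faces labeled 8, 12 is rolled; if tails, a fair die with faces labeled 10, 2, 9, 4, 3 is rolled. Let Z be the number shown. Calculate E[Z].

39/5

E[Z | heads] = (8+12)/2 = 10.
E[Z | tails] = (10+2+9+4+3)/5 = 28/5.
By the law of total expectation,
E[Z] = (1/2)·(10) + (1/2)·(28/5) = 39/5.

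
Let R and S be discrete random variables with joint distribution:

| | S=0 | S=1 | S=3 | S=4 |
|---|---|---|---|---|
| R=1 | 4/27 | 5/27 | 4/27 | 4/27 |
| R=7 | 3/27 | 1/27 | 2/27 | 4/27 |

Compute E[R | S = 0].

25/7

P(S = 0) = 7/27.
Σ R·P over the event = 1·(4/27) + 7·(3/27) = 25/27.
E[R | S = 0] = (25/27) / (7/27) = 25/7.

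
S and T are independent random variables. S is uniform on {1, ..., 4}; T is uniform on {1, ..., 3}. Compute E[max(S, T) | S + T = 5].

Outcomes with S + T = 5: (2,3), (3,2), (4,1), each with probability 1/12.
E[max(S, T) | S + T = 5] = (3 + 3 + 4) / 3 = 10/3.

10/3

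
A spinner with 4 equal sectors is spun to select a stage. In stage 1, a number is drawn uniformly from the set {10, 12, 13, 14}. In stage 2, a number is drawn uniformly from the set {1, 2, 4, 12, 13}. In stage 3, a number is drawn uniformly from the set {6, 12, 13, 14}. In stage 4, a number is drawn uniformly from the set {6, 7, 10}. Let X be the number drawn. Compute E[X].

E[X | stage 1] = (10+12+13+14)/4 = 49/4.
E[X | stage 2] = (1+2+4+12+13)/5 = 32/5.
E[X | stage 3] = (6+12+13+14)/4 = 45/4.
E[X | stage 4] = (6+7+10)/3 = 23/3.
By the law of total expectation,
E[X] = (1/4)·(49/4) + (1/4)·(32/5) + (1/4)·(45/4) + (1/4)·(23/3) = 1127/120.

1127/120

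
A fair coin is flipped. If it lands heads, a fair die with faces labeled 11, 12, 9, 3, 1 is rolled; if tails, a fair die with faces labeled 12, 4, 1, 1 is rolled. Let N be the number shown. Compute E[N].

117/20

E[N | heads] = (11+12+9+3+1)/5 = 36/5.
E[N | tails] = (12+4+1+1)/4 = 9/2.
By the law of total expectation,
E[N] = (1/2)·(36/5) + (1/2)·(9/2) = 117/20.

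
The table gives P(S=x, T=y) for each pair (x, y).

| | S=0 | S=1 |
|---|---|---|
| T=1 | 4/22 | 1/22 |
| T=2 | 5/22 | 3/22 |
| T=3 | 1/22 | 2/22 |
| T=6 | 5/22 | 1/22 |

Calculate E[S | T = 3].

P(T = 3) = 3/22.
Σ S·P over the event = 0·(1/22) + 1·(2/22) = 1/11.
E[S | T = 3] = (1/11) / (3/22) = 2/3.

2/3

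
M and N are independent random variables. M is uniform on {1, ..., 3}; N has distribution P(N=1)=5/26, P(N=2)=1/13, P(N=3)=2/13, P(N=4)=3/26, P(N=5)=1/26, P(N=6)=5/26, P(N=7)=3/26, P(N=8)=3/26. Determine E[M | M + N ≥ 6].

P(M + N ≥ 6) = 23/39.
Summing M·P(x,y) over outcomes with M + N ≥ 6 gives 33/26.
E[M | M + N ≥ 6] = (33/26) / (23/39) = 99/46.

99/46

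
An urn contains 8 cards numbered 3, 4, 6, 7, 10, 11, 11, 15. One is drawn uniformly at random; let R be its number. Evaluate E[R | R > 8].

P(R > 8) = 1/2.
Σ over the event: 10·1/8 + 11·1/4 + 15·1/8 = 47/8.
E[R | R > 8] = (47/8) / (1/2) = 47/4.

47/4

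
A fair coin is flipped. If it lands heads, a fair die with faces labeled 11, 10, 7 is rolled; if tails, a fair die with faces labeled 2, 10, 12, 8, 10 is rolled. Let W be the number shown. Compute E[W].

133/15

E[W | heads] = (11+10+7)/3 = 28/3.
E[W | tails] = (2+10+12+8+10)/5 = 42/5.
E[W] = (1/2)·(28/3) + (1/2)·(42/5) = 133/15.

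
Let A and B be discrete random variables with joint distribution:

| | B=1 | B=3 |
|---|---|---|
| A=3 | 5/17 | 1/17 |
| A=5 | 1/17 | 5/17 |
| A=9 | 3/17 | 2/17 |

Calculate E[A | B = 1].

P(B = 1) = 9/17.
Σ A·P over the event = 3·(5/17) + 5·(1/17) + 9·(3/17) = 47/17.
E[A | B = 1] = (47/17) / (9/17) = 47/9.

47/9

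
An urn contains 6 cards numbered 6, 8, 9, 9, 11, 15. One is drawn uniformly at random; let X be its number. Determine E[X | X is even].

7

P(X is even) = 1/3.
Σ over the event: 6·1/6 + 8·1/6 = 7/3.
E[X | X is even] = (7/3) / (1/3) = 7.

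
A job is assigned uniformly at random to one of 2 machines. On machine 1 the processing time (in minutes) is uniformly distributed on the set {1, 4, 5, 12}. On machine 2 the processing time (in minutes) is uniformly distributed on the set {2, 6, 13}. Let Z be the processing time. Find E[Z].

25/4

E[Z | machine 1] = (1+4+5+12)/4 = 11/2.
E[Z | machine 2] = (2+6+13)/3 = 7.
E[Z] = (1/2)·(11/2) + (1/2)·(7) = 25/4.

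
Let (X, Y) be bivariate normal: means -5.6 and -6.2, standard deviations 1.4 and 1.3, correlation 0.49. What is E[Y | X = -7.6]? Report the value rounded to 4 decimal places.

The regression of Y on X has slope ρ·σ_Y/σ_X and passes through (μ_X, μ_Y).
E[Y | X=-7.6] = -6.2 + (0.49)·(1.3/1.4)·(-7.6 − (-5.6)) = -6.2 + (0.455)·(-2) = -7.1100.

-7.1100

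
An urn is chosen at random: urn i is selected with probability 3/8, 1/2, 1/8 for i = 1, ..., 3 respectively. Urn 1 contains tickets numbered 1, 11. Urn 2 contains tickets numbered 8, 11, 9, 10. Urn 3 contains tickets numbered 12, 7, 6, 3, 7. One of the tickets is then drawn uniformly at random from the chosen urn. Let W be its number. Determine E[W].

63/8

E[W | urn 1] = (1+11)/2 = 6.
E[W | urn 2] = (8+11+9+10)/4 = 19/2.
E[W | urn 3] = (12+7+6+3+7)/5 = 7.
By the law of total expectation,
E[W] = (3/8)·(6) + (1/2)·(19/2) + (1/8)·(7) = 63/8.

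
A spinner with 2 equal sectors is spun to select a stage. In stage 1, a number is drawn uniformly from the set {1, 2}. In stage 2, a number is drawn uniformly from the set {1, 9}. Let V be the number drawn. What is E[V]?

E[V | stage 1] = (1+2)/2 = 3/2.
E[V | stage 2] = (1+9)/2 = 5.
E[V] = (1/2)·(3/2) + (1/2)·(5) = 13/4.

13/4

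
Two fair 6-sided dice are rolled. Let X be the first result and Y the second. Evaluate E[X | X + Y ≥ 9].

Outcomes with X + Y ≥ 9: (3,6), (4,5), (4,6), (5,4), (5,5), (5,6), (6,3), (6,4), (6,5), (6,6), each with probability 1/36.
E[X | X + Y ≥ 9] = (3 + 4 + 4 + 5 + 5 + 5 + 6 + 6 + 6 + 6) / 10 = 5.

5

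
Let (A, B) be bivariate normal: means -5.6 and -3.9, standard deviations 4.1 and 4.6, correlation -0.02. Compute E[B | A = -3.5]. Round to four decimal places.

E[B | A=x] = μ_B + ρ(σ_B/σ_A)(x − μ_A) for jointly normal variables.
E[B | A=-3.5] = -3.9 + (-0.02)·(4.6/4.1)·(-3.5 − (-5.6)) = -3.9 + (-0.022439)·(2.1) = -3.9471.

-3.9471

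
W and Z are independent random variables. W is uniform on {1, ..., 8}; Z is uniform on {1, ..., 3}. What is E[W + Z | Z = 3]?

Outcomes with Z = 3: (1,3), (2,3), (3,3), (4,3), (5,3), (6,3), (7,3), (8,3), each with probability 1/24.
E[W + Z | Z = 3] = (4 + 5 + 6 + 7 + 8 + 9 + 10 + 11) / 8 = 15/2.

15/2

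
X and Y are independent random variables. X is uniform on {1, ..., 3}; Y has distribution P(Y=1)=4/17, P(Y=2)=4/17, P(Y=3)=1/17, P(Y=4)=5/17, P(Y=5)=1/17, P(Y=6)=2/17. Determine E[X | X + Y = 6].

2

P(X + Y = 6) = 7/51.
Summing X·P(x,y) over outcomes with X + Y = 6 gives 14/51.
E[X | X + Y = 6] = (14/51) / (7/51) = 2.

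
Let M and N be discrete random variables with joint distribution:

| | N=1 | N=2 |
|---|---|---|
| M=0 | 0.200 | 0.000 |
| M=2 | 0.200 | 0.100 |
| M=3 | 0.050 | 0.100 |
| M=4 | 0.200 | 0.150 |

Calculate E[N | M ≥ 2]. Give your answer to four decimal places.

P(M ≥ 2) = 0.800.
Summing N·P(M=x,N=y) over the conditioning event gives 1.150.
E[N | M ≥ 2] = (1.150) / (0.800) = 1.4375.

1.4375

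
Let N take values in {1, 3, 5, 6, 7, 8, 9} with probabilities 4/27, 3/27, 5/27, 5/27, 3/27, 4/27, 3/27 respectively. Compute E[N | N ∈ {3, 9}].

P(N ∈ {3, 9}) = 2/9.
Σ over the event: 3·1/9 + 9·1/9 = 4/3.
E[N | N ∈ {3, 9}] = (4/3) / (2/9) = 6.

6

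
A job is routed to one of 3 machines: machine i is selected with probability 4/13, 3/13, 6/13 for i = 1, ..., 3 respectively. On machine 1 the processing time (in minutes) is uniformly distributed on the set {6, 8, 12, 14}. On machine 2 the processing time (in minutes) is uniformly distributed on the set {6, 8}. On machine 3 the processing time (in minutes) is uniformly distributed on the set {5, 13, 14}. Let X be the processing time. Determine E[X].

E[X | machine 1] = (6+8+12+14)/4 = 10.
E[X | machine 2] = (6+8)/2 = 7.
E[X | machine 3] = (5+13+14)/3 = 32/3.
By the law of total expectation,
E[X] = (4/13)·(10) + (3/13)·(7) + (6/13)·(32/3) = 125/13.

125/13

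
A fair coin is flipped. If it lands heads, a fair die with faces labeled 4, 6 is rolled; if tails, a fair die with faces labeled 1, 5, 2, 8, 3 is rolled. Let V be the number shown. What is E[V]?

E[V | heads] = (4+6)/2 = 5.
E[V | tails] = (1+5+2+8+3)/5 = 19/5.
By the law of total expectation,
E[V] = (1/2)·(5) + (1/2)·(19/5) = 22/5.

22/5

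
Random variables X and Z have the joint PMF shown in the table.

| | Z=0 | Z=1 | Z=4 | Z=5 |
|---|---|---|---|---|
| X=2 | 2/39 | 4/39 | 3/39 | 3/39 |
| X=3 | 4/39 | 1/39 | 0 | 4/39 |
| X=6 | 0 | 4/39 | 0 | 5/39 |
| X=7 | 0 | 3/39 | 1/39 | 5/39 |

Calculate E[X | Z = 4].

13/4

P(Z = 4) = 4/39.
Summing X·P(X=x,Z=y) over the conditioning event gives 1/3.
E[X | Z = 4] = (1/3) / (4/39) = 13/4.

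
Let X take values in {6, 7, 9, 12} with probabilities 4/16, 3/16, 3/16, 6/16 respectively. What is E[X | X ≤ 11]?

36/5

P(X ≤ 11) = 5/8.
Σ over the event: 6·1/4 + 7·3/16 + 9·3/16 = 9/2.
E[X | X ≤ 11] = (9/2) / (5/8) = 36/5.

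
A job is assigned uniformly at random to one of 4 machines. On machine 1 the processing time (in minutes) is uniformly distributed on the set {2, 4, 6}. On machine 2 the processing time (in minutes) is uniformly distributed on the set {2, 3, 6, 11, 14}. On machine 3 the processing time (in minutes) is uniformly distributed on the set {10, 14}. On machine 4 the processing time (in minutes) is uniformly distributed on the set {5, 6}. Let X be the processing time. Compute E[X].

287/40

E[X | machine 1] = (2+4+6)/3 = 4.
E[X | machine 2] = (2+3+6+11+14)/5 = 36/5.
E[X | machine 3] = (10+14)/2 = 12.
E[X | machine 4] = (5+6)/2 = 11/2.
E[X] = (1/4)·(4) + (1/4)·(36/5) + (1/4)·(12) + (1/4)·(11/2) = 287/40.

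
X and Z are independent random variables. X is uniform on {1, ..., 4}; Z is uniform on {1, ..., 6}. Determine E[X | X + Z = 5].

P(X + Z = 5) = 1/6.
Summing X·P(x,y) over outcomes with X + Z = 5 gives 5/12.
E[X | X + Z = 5] = (5/12) / (1/6) = 5/2.

5/2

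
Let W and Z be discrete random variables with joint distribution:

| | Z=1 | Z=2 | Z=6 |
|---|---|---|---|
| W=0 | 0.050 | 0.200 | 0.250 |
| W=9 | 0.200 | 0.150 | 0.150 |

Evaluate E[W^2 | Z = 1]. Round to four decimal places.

64.8000

P(Z = 1) = 0.250.
Σ W^2·P over the event = 0·(0.050) + 81·(0.200) = 16.200.
E[W^2 | Z = 1] = (16.200) / (0.250) = 64.8000.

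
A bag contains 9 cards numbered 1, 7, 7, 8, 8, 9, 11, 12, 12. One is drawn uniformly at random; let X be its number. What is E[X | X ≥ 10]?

35/3

P(X ≥ 10) = 1/3.
Σ over the event: 11·1/9 + 12·2/9 = 35/9.
E[X | X ≥ 10] = (35/9) / (1/3) = 35/3.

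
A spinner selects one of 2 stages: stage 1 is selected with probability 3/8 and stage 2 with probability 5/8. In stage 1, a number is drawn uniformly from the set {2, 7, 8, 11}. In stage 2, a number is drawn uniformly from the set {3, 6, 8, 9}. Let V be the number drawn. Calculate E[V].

107/16

E[V | stage 1] = (2+7+8+11)/4 = 7.
E[V | stage 2] = (3+6+8+9)/4 = 13/2.
E[V] = (3/8)·(7) + (5/8)·(13/2) = 107/16.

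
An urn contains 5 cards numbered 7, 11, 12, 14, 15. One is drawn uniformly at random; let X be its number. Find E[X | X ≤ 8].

P(X ≤ 8) = 1/5.
Σ over the event: 7·1/5 = 7/5.
E[X | X ≤ 8] = (7/5) / (1/5) = 7.

7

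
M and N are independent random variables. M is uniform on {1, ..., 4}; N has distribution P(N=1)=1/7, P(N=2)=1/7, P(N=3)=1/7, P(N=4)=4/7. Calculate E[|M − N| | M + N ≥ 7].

5/9

P(M + N ≥ 7) = 9/28.
Summing |M−N|·P(x,y) over outcomes with M + N ≥ 7 gives 5/28.
E[|M − N| | M + N ≥ 7] = (5/28) / (9/28) = 5/9.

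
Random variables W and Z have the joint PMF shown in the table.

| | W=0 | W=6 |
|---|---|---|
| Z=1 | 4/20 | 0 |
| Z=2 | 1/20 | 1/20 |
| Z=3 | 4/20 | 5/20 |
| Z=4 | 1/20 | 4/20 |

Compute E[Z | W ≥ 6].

33/10

P(W ≥ 6) = 1/2.
Σ Z·P over the event = 2·(1/20) + 3·(5/20) + 4·(4/20) = 33/20.
E[Z | W ≥ 6] = (33/20) / (1/2) = 33/10.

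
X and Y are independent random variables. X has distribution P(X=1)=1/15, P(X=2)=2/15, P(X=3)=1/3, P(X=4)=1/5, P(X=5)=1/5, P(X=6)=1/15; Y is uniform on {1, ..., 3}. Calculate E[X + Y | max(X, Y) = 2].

P(max(X, Y) = 2) = 1/9.
Summing (X+Y)·P(x,y) over outcomes with max(X, Y) = 2 gives 17/45.
E[X + Y | max(X, Y) = 2] = (17/45) / (1/9) = 17/5.

17/5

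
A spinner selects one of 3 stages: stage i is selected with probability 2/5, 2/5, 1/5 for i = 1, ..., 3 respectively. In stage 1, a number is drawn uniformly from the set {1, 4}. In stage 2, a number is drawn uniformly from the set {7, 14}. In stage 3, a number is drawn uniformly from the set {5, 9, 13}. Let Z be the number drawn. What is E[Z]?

E[Z | stage 1] = (1+4)/2 = 5/2.
E[Z | stage 2] = (7+14)/2 = 21/2.
E[Z | stage 3] = (5+9+13)/3 = 9.
By the law of total expectation,
E[Z] = (2/5)·(5/2) + (2/5)·(21/2) + (1/5)·(9) = 7.

7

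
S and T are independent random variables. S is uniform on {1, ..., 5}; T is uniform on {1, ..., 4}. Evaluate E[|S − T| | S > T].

P(S > T) = 1/2.
Summing |S−T|·P(x,y) over outcomes with S > T gives 1.
E[|S − T| | S > T] = (1) / (1/2) = 2.

2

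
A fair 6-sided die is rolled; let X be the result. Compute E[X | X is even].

4

Given X is even, X is equally likely to be any of {2, 4, 6}.
E[X | X is even] = (2 + 4 + 6) / 3 = 4.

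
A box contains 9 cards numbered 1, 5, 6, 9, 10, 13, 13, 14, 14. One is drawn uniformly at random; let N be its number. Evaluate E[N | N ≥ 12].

P(N ≥ 12) = 4/9.
Σ over the event: 13·2/9 + 14·2/9 = 6.
E[N | N ≥ 12] = (6) / (4/9) = 27/2.

27/2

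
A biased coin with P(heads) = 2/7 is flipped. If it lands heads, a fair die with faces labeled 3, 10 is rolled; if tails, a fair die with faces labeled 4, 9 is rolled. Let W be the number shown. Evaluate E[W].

13/2

E[W | heads] = (3+10)/2 = 13/2.
E[W | tails] = (4+9)/2 = 13/2.
By the law of total expectation,
E[W] = (2/7)·(13/2) + (5/7)·(13/2) = 13/2.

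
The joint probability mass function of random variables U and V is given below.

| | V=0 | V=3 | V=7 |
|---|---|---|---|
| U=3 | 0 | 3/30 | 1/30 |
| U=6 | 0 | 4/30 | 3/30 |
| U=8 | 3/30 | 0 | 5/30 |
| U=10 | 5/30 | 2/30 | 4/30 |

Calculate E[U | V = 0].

37/4

P(V = 0) = 4/15.
Summing U·P(U=x,V=y) over the conditioning event gives 37/15.
E[U | V = 0] = (37/15) / (4/15) = 37/4.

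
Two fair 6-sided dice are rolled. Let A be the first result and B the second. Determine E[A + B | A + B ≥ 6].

P(A + B ≥ 6) = 13/18.
Summing (A+B)·P(x,y) over outcomes with A + B ≥ 6 gives 53/9.
E[A + B | A + B ≥ 6] = (53/9) / (13/18) = 106/13.

106/13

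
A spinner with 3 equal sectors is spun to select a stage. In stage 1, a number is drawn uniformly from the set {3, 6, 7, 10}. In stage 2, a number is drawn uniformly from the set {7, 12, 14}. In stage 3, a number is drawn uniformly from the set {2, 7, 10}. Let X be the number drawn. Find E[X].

143/18

E[X | stage 1] = (3+6+7+10)/4 = 13/2.
E[X | stage 2] = (7+12+14)/3 = 11.
E[X | stage 3] = (2+7+10)/3 = 19/3.
E[X] = (1/3)·(13/2) + (1/3)·(11) + (1/3)·(19/3) = 143/18.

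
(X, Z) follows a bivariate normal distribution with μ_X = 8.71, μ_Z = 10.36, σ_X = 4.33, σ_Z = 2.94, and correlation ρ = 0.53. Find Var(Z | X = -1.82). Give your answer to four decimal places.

6.2156

For a bivariate normal, Var(Z | X=x) = σ_Z²(1 − ρ²).
Var(Z | X=-1.82) = (2.94)²·(1 − (0.53)²) = 8.6436·0.7191 = 6.2156.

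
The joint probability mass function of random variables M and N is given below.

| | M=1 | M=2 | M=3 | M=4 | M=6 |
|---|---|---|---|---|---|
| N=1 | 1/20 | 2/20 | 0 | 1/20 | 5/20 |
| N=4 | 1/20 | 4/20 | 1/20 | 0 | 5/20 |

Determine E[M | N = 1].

13/3

P(N = 1) = 9/20.
Σ M·P over the event = 1·(1/20) + 2·(2/20) + 4·(1/20) + 6·(5/20) = 39/20.
E[M | N = 1] = (39/20) / (9/20) = 13/3.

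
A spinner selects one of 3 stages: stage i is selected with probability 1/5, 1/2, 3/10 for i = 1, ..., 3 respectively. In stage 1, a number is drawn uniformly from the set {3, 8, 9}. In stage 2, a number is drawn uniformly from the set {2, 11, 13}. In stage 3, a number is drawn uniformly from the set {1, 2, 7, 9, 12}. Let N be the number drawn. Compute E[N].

E[N | stage 1] = (3+8+9)/3 = 20/3.
E[N | stage 2] = (2+11+13)/3 = 26/3.
E[N | stage 3] = (1+2+7+9+12)/5 = 31/5.
E[N] = (1/5)·(20/3) + (1/2)·(26/3) + (3/10)·(31/5) = 1129/150.

1129/150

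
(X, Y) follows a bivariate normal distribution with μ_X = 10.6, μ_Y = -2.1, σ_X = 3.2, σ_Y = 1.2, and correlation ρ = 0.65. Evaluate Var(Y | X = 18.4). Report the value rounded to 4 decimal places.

0.8316

Var(Y | X=x) = (1 − ρ²)·σ_Y².
Var(Y | X=18.4) = (1.2)²·(1 − (0.65)²) = 1.44·0.5775 = 0.8316.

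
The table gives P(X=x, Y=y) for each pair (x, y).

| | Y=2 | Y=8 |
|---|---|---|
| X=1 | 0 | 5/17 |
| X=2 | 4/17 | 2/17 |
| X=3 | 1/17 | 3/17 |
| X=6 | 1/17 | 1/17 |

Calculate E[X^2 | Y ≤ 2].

61/6

P(Y ≤ 2) = 6/17.
Σ X^2·P over the event = 4·(4/17) + 9·(1/17) + 36·(1/17) = 61/17.
E[X^2 | Y ≤ 2] = (61/17) / (6/17) = 61/6.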